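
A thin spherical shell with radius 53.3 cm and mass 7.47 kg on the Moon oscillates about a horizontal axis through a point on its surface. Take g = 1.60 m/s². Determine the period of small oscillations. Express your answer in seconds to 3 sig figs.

I_cm = (2/3)mr² = 1.415 kg·m². The pivot is at distance d = 0.533 m from the centre of mass.
By the parallel-axis theorem, I = I_cm + md² = 1.415 + 2.122 = 3.537 kg·m².
T = 2π√(I/(mgd)) = 2π√(3.537/(7.47 × 1.60 × 0.533)) = 4.68 s.

4.68 s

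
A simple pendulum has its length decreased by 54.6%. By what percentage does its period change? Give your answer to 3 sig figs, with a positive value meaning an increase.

T ∝ √L, so T'/T = √(0.4540) = 0.6738.
Percentage change in T = (0.6738 − 1) × 100% = -32.6%.

-32.6%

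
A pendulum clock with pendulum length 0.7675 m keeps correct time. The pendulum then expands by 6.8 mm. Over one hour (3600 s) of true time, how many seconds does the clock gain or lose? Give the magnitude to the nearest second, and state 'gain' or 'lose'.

T ∝ √L, so T'/T = √(0.77430/0.7675) = 1.00442.
In 3600 s of true time the clock registers 3600/1.00442 = 3584.2 s, so it loses 16 s.

lose 16 s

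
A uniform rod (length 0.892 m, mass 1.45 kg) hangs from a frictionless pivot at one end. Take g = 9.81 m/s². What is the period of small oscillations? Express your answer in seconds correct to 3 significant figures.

For a physical pendulum T = 2π√(I/(mgd)), with d = 0.4460 m from pivot to centre of mass.
I_cm = mL²/12 = 1.45 × 0.892²/12 = 0.09614 kg·m²; I = I_cm + md² = 0.09614 + 1.45 × 0.4460² = 0.3846 kg·m².
T = 2π√(0.3846/(1.45 × 9.81 × 0.4460)) = 1.55 s.

1.55 s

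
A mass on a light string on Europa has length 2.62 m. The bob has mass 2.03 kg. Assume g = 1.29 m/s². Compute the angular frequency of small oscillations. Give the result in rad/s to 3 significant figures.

0.702 rad/s

ω = √(g/L) = √(1.29/2.62) = 0.702 rad/s.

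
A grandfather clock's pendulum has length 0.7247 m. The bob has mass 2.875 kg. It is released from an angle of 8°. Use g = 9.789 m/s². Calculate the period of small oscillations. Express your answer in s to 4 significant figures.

1.710 s

T = 2π√(L/g) = 2π√(0.7247/9.789) = 2π × 0.27209 = 1.710 s.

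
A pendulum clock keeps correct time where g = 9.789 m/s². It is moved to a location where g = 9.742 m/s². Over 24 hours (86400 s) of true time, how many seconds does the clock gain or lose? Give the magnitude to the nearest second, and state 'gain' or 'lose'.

The clock's period scales as T ∝ 1/√g, so T'/T = √(9.789/9.742) = 1.00241.
In 86400 s of true time the clock registers 86400/1.00241 = 86192.3 s, so it loses 208 s.

lose 208 s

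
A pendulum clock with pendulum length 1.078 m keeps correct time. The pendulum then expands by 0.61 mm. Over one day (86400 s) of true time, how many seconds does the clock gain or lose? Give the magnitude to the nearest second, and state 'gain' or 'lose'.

T ∝ √L, so T'/T = √(1.07861/1.078) = 1.00028.
In 86400 s of true time the clock registers 86400/1.00028 = 86375.6 s, so it loses 24 s.

lose 24 s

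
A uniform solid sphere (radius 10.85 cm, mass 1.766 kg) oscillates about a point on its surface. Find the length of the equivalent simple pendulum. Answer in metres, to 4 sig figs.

0.1519 m

The equivalent simple-pendulum length is L_eq = I/(md), where I is about the pivot and d = 0.10850 m.
I_cm = (2/5)mR² = 0.0083159 kg·m², so I = I_cm + md² = 0.0083159 + 0.020790 = 0.029106 kg·m².
L_eq = 0.029106/(1.766 × 0.10850) = 0.1519 m.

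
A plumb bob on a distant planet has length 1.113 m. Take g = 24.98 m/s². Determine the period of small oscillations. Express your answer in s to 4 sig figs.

T = 2π√(L/g) = 2π√(1.113/24.98) = 2π × 0.21108 = 1.326 s.

1.326 s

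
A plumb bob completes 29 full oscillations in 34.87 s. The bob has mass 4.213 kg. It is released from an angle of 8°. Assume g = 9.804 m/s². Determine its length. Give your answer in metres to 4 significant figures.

0.3590 m

T = 34.87/29 = 1.2024 s.
From T = 2π√(L/g), L = gT²/(4π²) = 9.804 × 1.2024²/(4π²) = 0.3590 m.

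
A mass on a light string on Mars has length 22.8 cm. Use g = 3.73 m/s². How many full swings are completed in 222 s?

142

T = 2π√(L/g) = 2π√(0.228/3.73) = 1.553 s.
Number of complete oscillations = ⌊222/1.553⌋ = ⌊142.9⌋ = 142.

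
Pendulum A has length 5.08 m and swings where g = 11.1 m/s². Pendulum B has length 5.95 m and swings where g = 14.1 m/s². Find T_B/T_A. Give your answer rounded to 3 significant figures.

0.960

T = 2π√(L/g), so T_B/T_A = √((L_B/g_B)/(L_A/g_A)) = √((5.95/14.1)/(5.08/11.1)) = 0.960.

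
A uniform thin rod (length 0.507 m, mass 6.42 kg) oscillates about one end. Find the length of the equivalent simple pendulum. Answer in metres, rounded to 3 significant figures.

The equivalent simple-pendulum length is L_eq = I/(md), where I is about the pivot and d = 0.2535 m.
I_cm = (1/12)mL² = 0.1375 kg·m², so I = I_cm + md² = 0.1375 + 0.4126 = 0.5501 kg·m².
L_eq = 0.5501/(6.42 × 0.2535) = 0.338 m.

0.338 m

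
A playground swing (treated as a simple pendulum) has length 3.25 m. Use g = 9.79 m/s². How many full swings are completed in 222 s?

61

T = 2π√(L/g) = 2π√(3.25/9.79) = 3.620 s.
Number of complete oscillations = ⌊222/3.620⌋ = ⌊61.32⌋ = 61.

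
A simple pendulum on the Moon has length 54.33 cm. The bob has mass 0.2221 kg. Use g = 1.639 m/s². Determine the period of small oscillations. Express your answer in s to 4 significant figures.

3.618 s

T = 2π√(L/g) = 2π√(0.5433/1.639) = 2π × 0.57575 = 3.618 s.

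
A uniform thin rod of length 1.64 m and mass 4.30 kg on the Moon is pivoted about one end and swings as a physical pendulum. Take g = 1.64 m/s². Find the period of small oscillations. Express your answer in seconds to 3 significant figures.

For a physical pendulum T = 2π√(I/(mgd)), with d = 0.8200 m from pivot to centre of mass.
I_cm = mL²/12 = 4.30 × 1.64²/12 = 0.9638 kg·m²; I = I_cm + md² = 0.9638 + 4.30 × 0.8200² = 3.855 kg·m².
T = 2π√(3.855/(4.30 × 1.64 × 0.8200)) = 5.13 s.

5.13 s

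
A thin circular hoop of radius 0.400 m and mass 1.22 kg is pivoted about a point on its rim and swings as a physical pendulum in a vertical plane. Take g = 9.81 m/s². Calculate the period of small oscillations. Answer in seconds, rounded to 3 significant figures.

I_cm = mr² = 0.1952 kg·m². The pivot is at distance d = 0.400 m from the centre of mass.
By the parallel-axis theorem, I = I_cm + md² = 0.1952 + 0.1952 = 0.3904 kg·m².
T = 2π√(I/(mgd)) = 2π√(0.3904/(1.22 × 9.81 × 0.400)) = 1.79 s.

1.79 s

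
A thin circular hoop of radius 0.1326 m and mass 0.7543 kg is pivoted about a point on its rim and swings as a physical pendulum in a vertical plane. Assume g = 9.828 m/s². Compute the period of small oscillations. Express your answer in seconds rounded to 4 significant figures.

I_cm = mr² = 0.013263 kg·m². The pivot is at distance d = 0.1326 m from the centre of mass.
By the parallel-axis theorem, I = I_cm + md² = 0.013263 + 0.013263 = 0.026525 kg·m².
T = 2π√(I/(mgd)) = 2π√(0.026525/(0.7543 × 9.828 × 0.1326)) = 1.032 s.

1.032 s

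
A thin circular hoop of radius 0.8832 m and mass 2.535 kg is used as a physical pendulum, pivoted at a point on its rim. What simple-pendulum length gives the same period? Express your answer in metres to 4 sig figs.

The equivalent simple-pendulum length is L_eq = I/(md), where I is about the pivot and d = 0.88320 m.
I_cm = mR² = 1.9774 kg·m², so I = I_cm + md² = 1.9774 + 1.9774 = 3.9548 kg·m².
L_eq = 3.9548/(2.535 × 0.88320) = 1.766 m.

1.766 m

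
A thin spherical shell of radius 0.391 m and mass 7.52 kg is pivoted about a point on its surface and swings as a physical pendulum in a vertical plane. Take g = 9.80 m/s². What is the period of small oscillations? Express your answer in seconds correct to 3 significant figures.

I_cm = (2/3)mr² = 0.7664 kg·m². The pivot is at distance d = 0.391 m from the centre of mass.
By the parallel-axis theorem, I = I_cm + md² = 0.7664 + 1.150 = 1.916 kg·m².
T = 2π√(I/(mgd)) = 2π√(1.916/(7.52 × 9.80 × 0.391)) = 1.62 s.

1.62 s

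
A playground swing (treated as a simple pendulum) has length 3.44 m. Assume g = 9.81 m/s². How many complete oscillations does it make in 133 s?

T = 2π√(L/g) = 2π√(3.44/9.81) = 3.721 s.
Number of complete oscillations = ⌊133/3.721⌋ = ⌊35.75⌋ = 35.

35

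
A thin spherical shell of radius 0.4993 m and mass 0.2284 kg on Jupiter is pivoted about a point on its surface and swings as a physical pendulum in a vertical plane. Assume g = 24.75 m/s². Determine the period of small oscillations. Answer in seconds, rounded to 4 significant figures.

1.152 s

I_cm = (2/3)mr² = 0.037960 kg·m². The pivot is at distance d = 0.4993 m from the centre of mass.
By the parallel-axis theorem, I = I_cm + md² = 0.037960 + 0.056940 = 0.094900 kg·m².
T = 2π√(I/(mgd)) = 2π√(0.094900/(0.2284 × 24.75 × 0.4993)) = 1.152 s.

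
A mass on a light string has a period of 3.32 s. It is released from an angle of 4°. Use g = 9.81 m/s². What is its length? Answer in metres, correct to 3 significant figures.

From T = 2π√(L/g), L = gT²/(4π²) = 9.81 × 3.320²/(4π²) = 2.74 m.

2.74 m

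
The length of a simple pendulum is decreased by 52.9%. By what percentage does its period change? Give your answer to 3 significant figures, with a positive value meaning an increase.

-31.4%

T ∝ √L, so T'/T = √(0.4710) = 0.6863.
Percentage change in T = (0.6863 − 1) × 100% = -31.4%.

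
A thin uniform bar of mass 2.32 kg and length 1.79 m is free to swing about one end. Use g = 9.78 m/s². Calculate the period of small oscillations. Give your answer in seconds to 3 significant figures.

2.19 s

For a physical pendulum T = 2π√(I/(mgd)), with d = 0.8950 m from pivot to centre of mass.
I_cm = mL²/12 = 2.32 × 1.79²/12 = 0.6195 kg·m²; I = I_cm + md² = 0.6195 + 2.32 × 0.8950² = 2.478 kg·m².
T = 2π√(2.478/(2.32 × 9.78 × 0.8950)) = 2.19 s.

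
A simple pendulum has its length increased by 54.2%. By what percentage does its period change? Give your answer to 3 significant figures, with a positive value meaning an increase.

24.2%

T ∝ √L, so T'/T = √(1.542) = 1.242.
Percentage change in T = (1.242 − 1) × 100% = 24.2%.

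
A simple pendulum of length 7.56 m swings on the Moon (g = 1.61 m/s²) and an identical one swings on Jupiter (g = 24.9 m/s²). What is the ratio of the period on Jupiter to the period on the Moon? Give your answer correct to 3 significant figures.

0.254

T ∝ 1/√g, so T₂/T₁ = √(g₁/g₂) = √(1.61/24.9) = 0.254.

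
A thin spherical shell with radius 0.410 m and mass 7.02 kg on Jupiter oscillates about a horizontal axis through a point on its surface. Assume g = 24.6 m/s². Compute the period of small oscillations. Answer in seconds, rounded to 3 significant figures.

I_cm = (2/3)mr² = 0.7867 kg·m². The pivot is at distance d = 0.410 m from the centre of mass.
By the parallel-axis theorem, I = I_cm + md² = 0.7867 + 1.180 = 1.967 kg·m².
T = 2π√(I/(mgd)) = 2π√(1.967/(7.02 × 24.6 × 0.410)) = 1.05 s.

1.05 s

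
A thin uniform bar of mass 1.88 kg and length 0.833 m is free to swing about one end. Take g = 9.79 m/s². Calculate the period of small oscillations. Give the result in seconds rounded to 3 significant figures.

1.50 s

For a physical pendulum T = 2π√(I/(mgd)), with d = 0.4165 m from pivot to centre of mass.
I_cm = mL²/12 = 1.88 × 0.833²/12 = 0.1087 kg·m²; I = I_cm + md² = 0.1087 + 1.88 × 0.4165² = 0.4348 kg·m².
T = 2π√(0.4348/(1.88 × 9.79 × 0.4165)) = 1.50 s.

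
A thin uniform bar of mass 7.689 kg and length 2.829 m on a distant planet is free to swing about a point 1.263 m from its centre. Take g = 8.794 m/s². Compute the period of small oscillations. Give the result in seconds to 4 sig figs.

2.836 s

For a physical pendulum T = 2π√(I/(mgd)), with d = 1.2630 m from pivot to centre of mass.
I_cm = mL²/12 = 7.689 × 2.829²/12 = 5.1281 kg·m²; I = I_cm + md² = 5.1281 + 7.689 × 1.2630² = 17.393 kg·m².
T = 2π√(17.393/(7.689 × 8.794 × 1.2630)) = 2.836 s.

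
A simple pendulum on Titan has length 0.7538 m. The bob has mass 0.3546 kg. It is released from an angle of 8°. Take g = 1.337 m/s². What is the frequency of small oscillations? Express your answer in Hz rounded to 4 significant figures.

0.2120 Hz

T = 2π√(L/g) = 2π√(0.7538/1.337) = 4.7178 s, so f = 1/T = 0.2120 Hz.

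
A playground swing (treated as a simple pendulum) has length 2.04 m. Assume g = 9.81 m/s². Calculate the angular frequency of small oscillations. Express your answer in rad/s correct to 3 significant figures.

ω = √(g/L) = √(9.81/2.04) = 2.19 rad/s.

2.19 rad/s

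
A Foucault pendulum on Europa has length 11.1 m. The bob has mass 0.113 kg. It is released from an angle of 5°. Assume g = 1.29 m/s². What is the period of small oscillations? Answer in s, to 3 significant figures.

T = 2π√(L/g) = 2π√(11.1/1.29) = 2π × 2.933 = 18.4 s.

18.4 s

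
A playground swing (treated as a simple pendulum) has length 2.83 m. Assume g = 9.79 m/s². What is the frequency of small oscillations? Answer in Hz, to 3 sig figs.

T = 2π√(L/g) = 2π√(2.83/9.79) = 3.378 s, so f = 1/T = 0.296 Hz.

0.296 Hz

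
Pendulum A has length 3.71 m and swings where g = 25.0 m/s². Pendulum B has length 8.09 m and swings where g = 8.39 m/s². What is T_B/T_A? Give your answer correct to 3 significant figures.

2.55

T = 2π√(L/g), so T_B/T_A = √((L_B/g_B)/(L_A/g_A)) = √((8.09/8.39)/(3.71/25.0)) = 2.55.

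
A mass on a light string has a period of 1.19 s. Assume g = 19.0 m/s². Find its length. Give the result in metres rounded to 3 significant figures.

From T = 2π√(L/g), L = gT²/(4π²) = 19.0 × 1.190²/(4π²) = 0.682 m.

0.682 m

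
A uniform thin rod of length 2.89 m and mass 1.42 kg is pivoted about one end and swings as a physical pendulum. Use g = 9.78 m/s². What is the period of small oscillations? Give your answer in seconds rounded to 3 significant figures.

2.79 s

For a physical pendulum T = 2π√(I/(mgd)), with d = 1.445 m from pivot to centre of mass.
I_cm = mL²/12 = 1.42 × 2.89²/12 = 0.9883 kg·m²; I = I_cm + md² = 0.9883 + 1.42 × 1.445² = 3.953 kg·m².
T = 2π√(3.953/(1.42 × 9.78 × 1.445)) = 2.79 s.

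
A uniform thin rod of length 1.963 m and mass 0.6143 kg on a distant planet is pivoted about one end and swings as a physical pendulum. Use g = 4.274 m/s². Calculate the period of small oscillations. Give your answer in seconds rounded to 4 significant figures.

3.477 s

For a physical pendulum T = 2π√(I/(mgd)), with d = 0.98150 m from pivot to centre of mass.
I_cm = mL²/12 = 0.6143 × 1.963²/12 = 0.19726 kg·m²; I = I_cm + md² = 0.19726 + 0.6143 × 0.98150² = 0.78904 kg·m².
T = 2π√(0.78904/(0.6143 × 4.274 × 0.98150)) = 3.477 s.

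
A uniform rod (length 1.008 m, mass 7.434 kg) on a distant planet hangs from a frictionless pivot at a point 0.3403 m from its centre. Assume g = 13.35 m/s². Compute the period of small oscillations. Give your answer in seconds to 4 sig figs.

For a physical pendulum T = 2π√(I/(mgd)), with d = 0.34030 m from pivot to centre of mass.
I_cm = mL²/12 = 7.434 × 1.008²/12 = 0.62945 kg·m²; I = I_cm + md² = 0.62945 + 7.434 × 0.34030² = 1.4903 kg·m².
T = 2π√(1.4903/(7.434 × 13.35 × 0.34030)) = 1.320 s.

1.320 s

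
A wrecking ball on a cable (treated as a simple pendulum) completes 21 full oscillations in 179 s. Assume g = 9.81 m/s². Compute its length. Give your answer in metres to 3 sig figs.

18.1 m

T = 179/21 = 8.524 s.
From T = 2π√(L/g), L = gT²/(4π²) = 9.81 × 8.524²/(4π²) = 18.1 m.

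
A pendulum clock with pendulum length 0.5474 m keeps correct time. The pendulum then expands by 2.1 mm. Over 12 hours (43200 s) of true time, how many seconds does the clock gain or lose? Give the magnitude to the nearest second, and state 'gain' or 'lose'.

T ∝ √L, so T'/T = √(0.54950/0.5474) = 1.00192.
In 43200 s of true time the clock registers 43200/1.00192 = 43117.4 s, so it loses 83 s.

lose 83 s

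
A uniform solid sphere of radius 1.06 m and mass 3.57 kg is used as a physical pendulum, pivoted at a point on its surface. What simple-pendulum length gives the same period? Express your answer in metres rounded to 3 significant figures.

1.48 m

The equivalent simple-pendulum length is L_eq = I/(md), where I is about the pivot and d = 1.060 m.
I_cm = (2/5)mR² = 1.605 kg·m², so I = I_cm + md² = 1.605 + 4.011 = 5.616 kg·m².
L_eq = 5.616/(3.57 × 1.060) = 1.48 m.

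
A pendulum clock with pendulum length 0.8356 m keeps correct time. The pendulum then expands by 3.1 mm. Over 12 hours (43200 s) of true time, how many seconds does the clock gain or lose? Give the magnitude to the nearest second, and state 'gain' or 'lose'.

lose 80 s

T ∝ √L, so T'/T = √(0.83870/0.8356) = 1.00185.
In 43200 s of true time the clock registers 43200/1.00185 = 43120.1 s, so it loses 80 s.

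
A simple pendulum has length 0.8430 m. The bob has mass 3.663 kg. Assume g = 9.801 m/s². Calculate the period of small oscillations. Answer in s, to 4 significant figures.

T = 2π√(L/g) = 2π√(0.8430/9.801) = 2π × 0.29328 = 1.843 s.

1.843 s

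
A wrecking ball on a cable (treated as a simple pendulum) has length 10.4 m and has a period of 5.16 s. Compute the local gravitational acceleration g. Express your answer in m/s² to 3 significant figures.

15.4 m/s²

From T = 2π√(L/g), g = 4π²L/T² = 4π² × 10.4/5.160² = 15.4 m/s².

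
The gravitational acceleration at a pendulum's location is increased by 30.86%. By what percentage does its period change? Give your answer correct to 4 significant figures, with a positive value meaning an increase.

T ∝ 1/√g, so T'/T = 1/√(1.3086) = 0.87417.
Percentage change in T = (0.87417 − 1) × 100% = -12.58%.

-12.58%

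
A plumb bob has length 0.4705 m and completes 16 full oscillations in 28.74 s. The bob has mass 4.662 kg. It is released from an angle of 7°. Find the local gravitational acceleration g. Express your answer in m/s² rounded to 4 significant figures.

5.757 m/s²

T = 28.74/16 = 1.7962 s.
From T = 2π√(L/g), g = 4π²L/T² = 4π² × 0.4705/1.7962² = 5.757 m/s².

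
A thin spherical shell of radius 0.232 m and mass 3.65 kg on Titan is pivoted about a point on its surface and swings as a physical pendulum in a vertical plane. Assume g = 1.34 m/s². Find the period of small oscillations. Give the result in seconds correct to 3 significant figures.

3.38 s

I_cm = (2/3)mr² = 0.1310 kg·m². The pivot is at distance d = 0.232 m from the centre of mass.
By the parallel-axis theorem, I = I_cm + md² = 0.1310 + 0.1965 = 0.3274 kg·m².
T = 2π√(I/(mgd)) = 2π√(0.3274/(3.65 × 1.34 × 0.232)) = 3.38 s.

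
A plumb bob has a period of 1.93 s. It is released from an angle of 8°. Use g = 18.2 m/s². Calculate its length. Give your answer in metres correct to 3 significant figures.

From T = 2π√(L/g), L = gT²/(4π²) = 18.2 × 1.930²/(4π²) = 1.72 m.

1.72 m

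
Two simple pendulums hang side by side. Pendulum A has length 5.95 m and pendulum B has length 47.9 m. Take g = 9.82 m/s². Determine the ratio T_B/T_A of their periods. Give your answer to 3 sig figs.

2.84

T ∝ √L, so T_B/T_A = √(L_B/L_A) = √(47.9/5.95) = 2.84.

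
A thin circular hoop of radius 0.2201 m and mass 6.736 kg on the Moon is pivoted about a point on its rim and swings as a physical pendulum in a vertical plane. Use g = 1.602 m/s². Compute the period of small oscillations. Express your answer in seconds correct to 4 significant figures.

3.294 s

I_cm = mr² = 0.32632 kg·m². The pivot is at distance d = 0.2201 m from the centre of mass.
By the parallel-axis theorem, I = I_cm + md² = 0.32632 + 0.32632 = 0.65264 kg·m².
T = 2π√(I/(mgd)) = 2π√(0.65264/(6.736 × 1.602 × 0.2201)) = 3.294 s.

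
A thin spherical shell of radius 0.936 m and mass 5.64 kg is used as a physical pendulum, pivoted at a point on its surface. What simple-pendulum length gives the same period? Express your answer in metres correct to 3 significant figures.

The equivalent simple-pendulum length is L_eq = I/(md), where I is about the pivot and d = 0.9360 m.
I_cm = (2/3)mR² = 3.294 kg·m², so I = I_cm + md² = 3.294 + 4.941 = 8.235 kg·m².
L_eq = 8.235/(5.64 × 0.9360) = 1.56 m.

1.56 m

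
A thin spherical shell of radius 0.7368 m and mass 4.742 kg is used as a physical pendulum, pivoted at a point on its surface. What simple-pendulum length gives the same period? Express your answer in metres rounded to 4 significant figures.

The equivalent simple-pendulum length is L_eq = I/(md), where I is about the pivot and d = 0.73680 m.
I_cm = (2/3)mR² = 1.7162 kg·m², so I = I_cm + md² = 1.7162 + 2.5743 = 4.2905 kg·m².
L_eq = 4.2905/(4.742 × 0.73680) = 1.228 m.

1.228 m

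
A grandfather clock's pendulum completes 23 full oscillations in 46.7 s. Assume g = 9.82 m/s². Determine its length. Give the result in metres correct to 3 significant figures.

T = 46.7/23 = 2.030 s.
From T = 2π√(L/g), L = gT²/(4π²) = 9.82 × 2.030²/(4π²) = 1.03 m.

1.03 m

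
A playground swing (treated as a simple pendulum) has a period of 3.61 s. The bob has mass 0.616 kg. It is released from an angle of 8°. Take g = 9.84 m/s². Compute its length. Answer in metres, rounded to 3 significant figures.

3.25 m

From T = 2π√(L/g), L = gT²/(4π²) = 9.84 × 3.610²/(4π²) = 3.25 m.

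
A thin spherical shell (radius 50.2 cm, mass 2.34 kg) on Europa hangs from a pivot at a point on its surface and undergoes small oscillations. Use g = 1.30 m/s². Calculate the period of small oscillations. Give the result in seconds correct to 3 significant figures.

5.04 s

I_cm = (2/3)mr² = 0.3931 kg·m². The pivot is at distance d = 0.502 m from the centre of mass.
By the parallel-axis theorem, I = I_cm + md² = 0.3931 + 0.5897 = 0.9828 kg·m².
T = 2π√(I/(mgd)) = 2π√(0.9828/(2.34 × 1.30 × 0.502)) = 5.04 s.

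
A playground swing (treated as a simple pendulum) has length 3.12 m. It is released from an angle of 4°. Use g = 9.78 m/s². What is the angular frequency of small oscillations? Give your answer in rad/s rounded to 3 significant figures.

1.77 rad/s

ω = √(g/L) = √(9.78/3.12) = 1.77 rad/s.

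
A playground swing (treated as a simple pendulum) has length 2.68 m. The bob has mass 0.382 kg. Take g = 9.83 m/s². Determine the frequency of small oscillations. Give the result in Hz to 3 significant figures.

0.305 Hz

T = 2π√(L/g) = 2π√(2.68/9.83) = 3.281 s, so f = 1/T = 0.305 Hz.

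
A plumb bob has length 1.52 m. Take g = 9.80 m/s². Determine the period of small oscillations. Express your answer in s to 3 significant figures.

T = 2π√(L/g) = 2π√(1.52/9.80) = 2π × 0.3938 = 2.47 s.

2.47 s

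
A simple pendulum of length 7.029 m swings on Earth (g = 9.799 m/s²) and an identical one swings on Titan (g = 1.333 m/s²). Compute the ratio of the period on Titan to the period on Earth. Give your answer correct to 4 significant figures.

T ∝ 1/√g, so T₂/T₁ = √(g₁/g₂) = √(9.799/1.333) = 2.711.

2.711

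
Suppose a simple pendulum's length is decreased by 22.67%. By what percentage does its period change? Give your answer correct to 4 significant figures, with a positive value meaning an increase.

-12.06%

T ∝ √L, so T'/T = √(0.77330) = 0.87937.
Percentage change in T = (0.87937 − 1) × 100% = -12.06%.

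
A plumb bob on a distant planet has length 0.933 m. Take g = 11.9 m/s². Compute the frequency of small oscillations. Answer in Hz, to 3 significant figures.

0.568 Hz

T = 2π√(L/g) = 2π√(0.933/11.9) = 1.759 s, so f = 1/T = 0.568 Hz.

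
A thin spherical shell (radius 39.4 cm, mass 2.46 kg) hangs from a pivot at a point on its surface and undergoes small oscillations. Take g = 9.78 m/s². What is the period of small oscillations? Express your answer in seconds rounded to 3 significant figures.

I_cm = (2/3)mr² = 0.2546 kg·m². The pivot is at distance d = 0.394 m from the centre of mass.
By the parallel-axis theorem, I = I_cm + md² = 0.2546 + 0.3819 = 0.6365 kg·m².
T = 2π√(I/(mgd)) = 2π√(0.6365/(2.46 × 9.78 × 0.394)) = 1.63 s.

1.63 s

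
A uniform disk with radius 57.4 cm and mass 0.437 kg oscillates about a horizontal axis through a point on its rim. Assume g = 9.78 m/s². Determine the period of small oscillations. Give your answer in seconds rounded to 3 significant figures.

1.86 s

I_cm = ½mr² = 0.07199 kg·m². The pivot is at distance d = 0.574 m from the centre of mass.
By the parallel-axis theorem, I = I_cm + md² = 0.07199 + 0.1440 = 0.2160 kg·m².
T = 2π√(I/(mgd)) = 2π√(0.2160/(0.437 × 9.78 × 0.574)) = 1.86 s.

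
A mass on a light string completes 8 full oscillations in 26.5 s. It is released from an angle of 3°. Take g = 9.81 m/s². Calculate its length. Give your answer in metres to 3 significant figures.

2.73 m

T = 26.5/8 = 3.312 s.
From T = 2π√(L/g), L = gT²/(4π²) = 9.81 × 3.312²/(4π²) = 2.73 m.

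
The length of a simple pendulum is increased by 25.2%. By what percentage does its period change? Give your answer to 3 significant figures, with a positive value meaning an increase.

11.9%

T ∝ √L, so T'/T = √(1.252) = 1.119.
Percentage change in T = (1.119 − 1) × 100% = 11.9%.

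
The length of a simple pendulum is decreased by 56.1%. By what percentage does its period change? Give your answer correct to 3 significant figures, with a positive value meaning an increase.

T ∝ √L, so T'/T = √(0.4390) = 0.6626.
Percentage change in T = (0.6626 − 1) × 100% = -33.7%.

-33.7%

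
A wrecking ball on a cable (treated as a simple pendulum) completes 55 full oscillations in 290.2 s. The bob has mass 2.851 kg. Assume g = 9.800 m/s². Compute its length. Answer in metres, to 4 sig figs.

6.911 m

T = 290.2/55 = 5.2764 s.
From T = 2π√(L/g), L = gT²/(4π²) = 9.800 × 5.2764²/(4π²) = 6.911 m.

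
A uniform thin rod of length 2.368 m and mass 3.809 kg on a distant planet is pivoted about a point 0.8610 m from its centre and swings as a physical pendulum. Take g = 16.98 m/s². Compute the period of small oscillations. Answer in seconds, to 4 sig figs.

For a physical pendulum T = 2π√(I/(mgd)), with d = 0.86100 m from pivot to centre of mass.
I_cm = mL²/12 = 3.809 × 2.368²/12 = 1.7799 kg·m²; I = I_cm + md² = 1.7799 + 3.809 × 0.86100² = 4.6036 kg·m².
T = 2π√(4.6036/(3.809 × 16.98 × 0.86100)) = 1.807 s.

1.807 s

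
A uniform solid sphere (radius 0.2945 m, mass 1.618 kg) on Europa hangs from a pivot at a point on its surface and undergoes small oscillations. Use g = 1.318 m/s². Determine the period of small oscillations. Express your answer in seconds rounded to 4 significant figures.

I_cm = (2/5)mr² = 0.056132 kg·m². The pivot is at distance d = 0.2945 m from the centre of mass.
By the parallel-axis theorem, I = I_cm + md² = 0.056132 + 0.14033 = 0.19646 kg·m².
T = 2π√(I/(mgd)) = 2π√(0.19646/(1.618 × 1.318 × 0.2945)) = 3.514 s.

3.514 s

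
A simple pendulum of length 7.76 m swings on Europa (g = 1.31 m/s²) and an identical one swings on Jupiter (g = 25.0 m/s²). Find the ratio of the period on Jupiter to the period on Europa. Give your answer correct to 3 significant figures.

0.229

T ∝ 1/√g, so T₂/T₁ = √(g₁/g₂) = √(1.31/25.0) = 0.229.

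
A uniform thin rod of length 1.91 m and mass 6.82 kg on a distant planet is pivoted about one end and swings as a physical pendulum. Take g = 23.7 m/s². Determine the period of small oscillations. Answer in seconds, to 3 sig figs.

1.46 s

For a physical pendulum T = 2π√(I/(mgd)), with d = 0.9550 m from pivot to centre of mass.
I_cm = mL²/12 = 6.82 × 1.91²/12 = 2.073 kg·m²; I = I_cm + md² = 2.073 + 6.82 × 0.9550² = 8.293 kg·m².
T = 2π√(8.293/(6.82 × 23.7 × 0.9550)) = 1.46 s.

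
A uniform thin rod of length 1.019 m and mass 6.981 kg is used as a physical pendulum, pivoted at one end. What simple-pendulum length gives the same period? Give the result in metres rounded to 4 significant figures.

0.6793 m

The equivalent simple-pendulum length is L_eq = I/(md), where I is about the pivot and d = 0.50950 m.
I_cm = (1/12)mL² = 0.60407 kg·m², so I = I_cm + md² = 0.60407 + 1.8122 = 2.4163 kg·m².
L_eq = 2.4163/(6.981 × 0.50950) = 0.6793 m.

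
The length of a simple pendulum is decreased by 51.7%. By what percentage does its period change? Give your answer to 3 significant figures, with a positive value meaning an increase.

T ∝ √L, so T'/T = √(0.4830) = 0.6950.
Percentage change in T = (0.6950 − 1) × 100% = -30.5%.

-30.5%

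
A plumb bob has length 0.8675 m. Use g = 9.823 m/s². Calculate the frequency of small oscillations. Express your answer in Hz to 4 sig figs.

0.5356 Hz

T = 2π√(L/g) = 2π√(0.8675/9.823) = 1.8672 s, so f = 1/T = 0.5356 Hz.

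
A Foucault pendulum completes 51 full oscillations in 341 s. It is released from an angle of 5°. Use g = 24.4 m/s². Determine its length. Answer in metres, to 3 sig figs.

T = 341/51 = 6.686 s.
From T = 2π√(L/g), L = gT²/(4π²) = 24.4 × 6.686²/(4π²) = 27.6 m.

27.6 m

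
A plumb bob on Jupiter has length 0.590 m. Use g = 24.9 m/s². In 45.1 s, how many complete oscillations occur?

T = 2π√(L/g) = 2π√(0.590/24.9) = 0.9672 s.
Number of complete oscillations = ⌊45.1/0.9672⌋ = ⌊46.63⌋ = 46.

46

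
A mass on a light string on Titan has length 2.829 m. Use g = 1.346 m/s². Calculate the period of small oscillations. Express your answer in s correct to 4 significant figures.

9.109 s

T = 2π√(L/g) = 2π√(2.829/1.346) = 2π × 1.4498 = 9.109 s.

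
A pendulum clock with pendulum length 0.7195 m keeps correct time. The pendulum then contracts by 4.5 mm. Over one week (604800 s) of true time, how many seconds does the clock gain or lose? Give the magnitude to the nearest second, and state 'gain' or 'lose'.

T ∝ √L, so T'/T = √(0.71500/0.7195) = 0.996868.
In 604800 s of true time the clock registers 604800/0.996868 = 606700.2 s, so it gains 1900 s.

gain 1900 s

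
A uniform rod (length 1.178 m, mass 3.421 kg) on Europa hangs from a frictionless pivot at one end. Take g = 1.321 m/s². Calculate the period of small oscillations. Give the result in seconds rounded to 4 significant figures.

4.845 s

For a physical pendulum T = 2π√(I/(mgd)), with d = 0.58900 m from pivot to centre of mass.
I_cm = mL²/12 = 3.421 × 1.178²/12 = 0.39561 kg·m²; I = I_cm + md² = 0.39561 + 3.421 × 0.58900² = 1.5824 kg·m².
T = 2π√(1.5824/(3.421 × 1.321 × 0.58900)) = 4.845 s.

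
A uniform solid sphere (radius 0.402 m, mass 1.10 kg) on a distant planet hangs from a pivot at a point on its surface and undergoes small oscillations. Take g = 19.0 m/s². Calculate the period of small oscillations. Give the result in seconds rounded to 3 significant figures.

1.08 s

I_cm = (2/5)mr² = 0.07111 kg·m². The pivot is at distance d = 0.402 m from the centre of mass.
By the parallel-axis theorem, I = I_cm + md² = 0.07111 + 0.1778 = 0.2489 kg·m².
T = 2π√(I/(mgd)) = 2π√(0.2489/(1.10 × 19.0 × 0.402)) = 1.08 s.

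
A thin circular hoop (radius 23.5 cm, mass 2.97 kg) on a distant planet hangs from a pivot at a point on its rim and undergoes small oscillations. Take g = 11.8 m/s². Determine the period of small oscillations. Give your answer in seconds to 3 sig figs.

I_cm = mr² = 0.1640 kg·m². The pivot is at distance d = 0.235 m from the centre of mass.
By the parallel-axis theorem, I = I_cm + md² = 0.1640 + 0.1640 = 0.3280 kg·m².
T = 2π√(I/(mgd)) = 2π√(0.3280/(2.97 × 11.8 × 0.235)) = 1.25 s.

1.25 s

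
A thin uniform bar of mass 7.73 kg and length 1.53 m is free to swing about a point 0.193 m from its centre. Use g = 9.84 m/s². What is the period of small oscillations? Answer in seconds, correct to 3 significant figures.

For a physical pendulum T = 2π√(I/(mgd)), with d = 0.1930 m from pivot to centre of mass.
I_cm = mL²/12 = 7.73 × 1.53²/12 = 1.508 kg·m²; I = I_cm + md² = 1.508 + 7.73 × 0.1930² = 1.796 kg·m².
T = 2π√(1.796/(7.73 × 9.84 × 0.1930)) = 2.20 s.

2.20 s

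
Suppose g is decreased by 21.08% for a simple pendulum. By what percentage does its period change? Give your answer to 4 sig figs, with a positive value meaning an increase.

T ∝ 1/√g, so T'/T = 1/√(0.78920) = 1.1257.
Percentage change in T = (1.1257 − 1) × 100% = 12.57%.

12.57%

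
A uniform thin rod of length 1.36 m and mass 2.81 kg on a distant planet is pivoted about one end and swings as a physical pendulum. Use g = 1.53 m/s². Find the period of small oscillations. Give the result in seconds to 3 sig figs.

4.84 s

For a physical pendulum T = 2π√(I/(mgd)), with d = 0.6800 m from pivot to centre of mass.
I_cm = mL²/12 = 2.81 × 1.36²/12 = 0.4331 kg·m²; I = I_cm + md² = 0.4331 + 2.81 × 0.6800² = 1.732 kg·m².
T = 2π√(1.732/(2.81 × 1.53 × 0.6800)) = 4.84 s.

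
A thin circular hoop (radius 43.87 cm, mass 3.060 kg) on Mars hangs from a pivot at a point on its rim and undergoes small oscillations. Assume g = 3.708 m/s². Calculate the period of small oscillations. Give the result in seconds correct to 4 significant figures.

I_cm = mr² = 0.58892 kg·m². The pivot is at distance d = 0.4387 m from the centre of mass.
By the parallel-axis theorem, I = I_cm + md² = 0.58892 + 0.58892 = 1.1778 kg·m².
T = 2π√(I/(mgd)) = 2π√(1.1778/(3.060 × 3.708 × 0.4387)) = 3.056 s.

3.056 s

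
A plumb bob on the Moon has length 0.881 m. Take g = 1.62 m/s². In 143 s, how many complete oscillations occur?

30

T = 2π√(L/g) = 2π√(0.881/1.62) = 4.634 s.
Number of complete oscillations = ⌊143/4.634⌋ = ⌊30.86⌋ = 30.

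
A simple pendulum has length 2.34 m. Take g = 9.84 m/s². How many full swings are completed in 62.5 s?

T = 2π√(L/g) = 2π√(2.34/9.84) = 3.064 s.
Number of complete oscillations = ⌊62.5/3.064⌋ = ⌊20.40⌋ = 20.

20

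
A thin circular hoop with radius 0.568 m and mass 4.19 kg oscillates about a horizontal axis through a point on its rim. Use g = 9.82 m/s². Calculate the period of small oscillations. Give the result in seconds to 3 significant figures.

I_cm = mr² = 1.352 kg·m². The pivot is at distance d = 0.568 m from the centre of mass.
By the parallel-axis theorem, I = I_cm + md² = 1.352 + 1.352 = 2.704 kg·m².
T = 2π√(I/(mgd)) = 2π√(2.704/(4.19 × 9.82 × 0.568)) = 2.14 s.

2.14 s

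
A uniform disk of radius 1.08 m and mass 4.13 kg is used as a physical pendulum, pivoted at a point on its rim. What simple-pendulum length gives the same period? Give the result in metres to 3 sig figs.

The equivalent simple-pendulum length is L_eq = I/(md), where I is about the pivot and d = 1.080 m.
I_cm = ½mR² = 2.409 kg·m², so I = I_cm + md² = 2.409 + 4.817 = 7.226 kg·m².
L_eq = 7.226/(4.13 × 1.080) = 1.62 m.

1.62 m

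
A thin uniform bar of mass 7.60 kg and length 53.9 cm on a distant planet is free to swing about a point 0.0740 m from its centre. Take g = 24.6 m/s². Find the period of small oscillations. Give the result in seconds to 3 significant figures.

0.802 s

For a physical pendulum T = 2π√(I/(mgd)), with d = 0.07400 m from pivot to centre of mass.
I_cm = mL²/12 = 7.60 × 0.539²/12 = 0.1840 kg·m²; I = I_cm + md² = 0.1840 + 7.60 × 0.07400² = 0.2256 kg·m².
T = 2π√(0.2256/(7.60 × 24.6 × 0.07400)) = 0.802 s.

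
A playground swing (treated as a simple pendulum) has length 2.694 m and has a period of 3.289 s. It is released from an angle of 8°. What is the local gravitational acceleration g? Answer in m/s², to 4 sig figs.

9.832 m/s²

From T = 2π√(L/g), g = 4π²L/T² = 4π² × 2.694/3.2890² = 9.832 m/s².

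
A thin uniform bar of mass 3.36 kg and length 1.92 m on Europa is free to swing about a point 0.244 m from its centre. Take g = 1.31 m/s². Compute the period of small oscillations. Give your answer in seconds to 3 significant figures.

For a physical pendulum T = 2π√(I/(mgd)), with d = 0.2440 m from pivot to centre of mass.
I_cm = mL²/12 = 3.36 × 1.92²/12 = 1.032 kg·m²; I = I_cm + md² = 1.032 + 3.36 × 0.2440² = 1.232 kg·m².
T = 2π√(1.232/(3.36 × 1.31 × 0.2440)) = 6.73 s.

6.73 s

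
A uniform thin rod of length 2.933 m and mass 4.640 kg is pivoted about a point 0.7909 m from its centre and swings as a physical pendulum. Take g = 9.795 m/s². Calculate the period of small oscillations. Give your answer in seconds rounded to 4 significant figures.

For a physical pendulum T = 2π√(I/(mgd)), with d = 0.79090 m from pivot to centre of mass.
I_cm = mL²/12 = 4.640 × 2.933²/12 = 3.3263 kg·m²; I = I_cm + md² = 3.3263 + 4.640 × 0.79090² = 6.2287 kg·m².
T = 2π√(6.2287/(4.640 × 9.795 × 0.79090)) = 2.616 s.

2.616 s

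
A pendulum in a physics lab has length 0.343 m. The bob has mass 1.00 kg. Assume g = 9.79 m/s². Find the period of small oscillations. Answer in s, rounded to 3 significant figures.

1.18 s

T = 2π√(L/g) = 2π√(0.343/9.79) = 2π × 0.1872 = 1.18 s.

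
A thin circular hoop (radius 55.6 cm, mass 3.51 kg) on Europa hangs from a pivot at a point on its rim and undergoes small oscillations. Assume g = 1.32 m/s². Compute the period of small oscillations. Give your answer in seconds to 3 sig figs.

I_cm = mr² = 1.085 kg·m². The pivot is at distance d = 0.556 m from the centre of mass.
By the parallel-axis theorem, I = I_cm + md² = 1.085 + 1.085 = 2.170 kg·m².
T = 2π√(I/(mgd)) = 2π√(2.170/(3.51 × 1.32 × 0.556)) = 5.77 s.

5.77 s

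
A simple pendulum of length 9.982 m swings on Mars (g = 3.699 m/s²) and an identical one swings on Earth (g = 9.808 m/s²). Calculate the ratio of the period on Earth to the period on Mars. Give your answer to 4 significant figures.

0.6141

T ∝ 1/√g, so T₂/T₁ = √(g₁/g₂) = √(3.699/9.808) = 0.6141.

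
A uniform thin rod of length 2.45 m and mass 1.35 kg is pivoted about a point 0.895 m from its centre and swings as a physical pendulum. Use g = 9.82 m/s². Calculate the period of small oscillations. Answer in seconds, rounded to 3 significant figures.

2.42 s

For a physical pendulum T = 2π√(I/(mgd)), with d = 0.8950 m from pivot to centre of mass.
I_cm = mL²/12 = 1.35 × 2.45²/12 = 0.6753 kg·m²; I = I_cm + md² = 0.6753 + 1.35 × 0.8950² = 1.757 kg·m².
T = 2π√(1.757/(1.35 × 9.82 × 0.8950)) = 2.42 s.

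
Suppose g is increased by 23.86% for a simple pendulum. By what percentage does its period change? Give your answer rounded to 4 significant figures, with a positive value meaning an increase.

-10.15%

T ∝ 1/√g, so T'/T = 1/√(1.2386) = 0.89853.
Percentage change in T = (0.89853 − 1) × 100% = -10.15%.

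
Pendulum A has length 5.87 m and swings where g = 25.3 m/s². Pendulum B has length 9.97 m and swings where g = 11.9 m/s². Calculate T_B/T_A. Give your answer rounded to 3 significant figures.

T = 2π√(L/g), so T_B/T_A = √((L_B/g_B)/(L_A/g_A)) = √((9.97/11.9)/(5.87/25.3)) = 1.90.

1.90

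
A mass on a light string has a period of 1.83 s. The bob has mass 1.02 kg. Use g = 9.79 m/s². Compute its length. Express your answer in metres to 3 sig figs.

From T = 2π√(L/g), L = gT²/(4π²) = 9.79 × 1.830²/(4π²) = 0.830 m.

0.830 m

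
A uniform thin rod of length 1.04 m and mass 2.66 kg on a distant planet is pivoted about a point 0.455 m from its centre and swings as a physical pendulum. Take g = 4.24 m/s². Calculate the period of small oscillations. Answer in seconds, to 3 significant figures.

For a physical pendulum T = 2π√(I/(mgd)), with d = 0.4550 m from pivot to centre of mass.
I_cm = mL²/12 = 2.66 × 1.04²/12 = 0.2398 kg·m²; I = I_cm + md² = 0.2398 + 2.66 × 0.4550² = 0.7904 kg·m².
T = 2π√(0.7904/(2.66 × 4.24 × 0.4550)) = 2.47 s.

2.47 s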